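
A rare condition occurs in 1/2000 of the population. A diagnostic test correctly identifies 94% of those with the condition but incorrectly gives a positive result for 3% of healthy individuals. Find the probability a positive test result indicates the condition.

Let D = the rare event, + = positive/flagged.
P(D) = 1/2000
P(+|D) = 94/100 = 47/50
P(+|D') = 3/100
P(+) = P(+|D)P(D) + P(+|D')P(D')
     = \frac{47}{50} × \frac{1}{2000} + \frac{3}{100} × \frac{1999}{2000}
     = \frac{6091}{200000}
P(D|+) = P(+|D)P(D)/P(+) = \frac{94}{6091}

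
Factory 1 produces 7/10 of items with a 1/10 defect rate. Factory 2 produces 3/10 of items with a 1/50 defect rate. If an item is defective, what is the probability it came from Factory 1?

Using Bayes' theorem:
P(F1) = 7/10, P(D|F1) = 1/10
P(F2) = 3/10, P(D|F2) = 1/50
P(D) = P(D|F1)P(F1) + P(D|F2)P(F2)
     = \frac{19}{250}
P(F1|D) = P(D|F1)P(F1) / P(D)
= \frac{35}{38}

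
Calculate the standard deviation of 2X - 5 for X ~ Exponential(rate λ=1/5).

For X ~ Exponential(rate λ=1/5):
Var(X) = 25
SD(X) = √(Var(X)) = √(25) = 5
SD(2X - 5) = |2| × SD(X) = 2 × 5 = 10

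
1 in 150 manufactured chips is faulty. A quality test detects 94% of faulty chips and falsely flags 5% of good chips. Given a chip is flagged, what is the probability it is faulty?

Let D = the rare event, + = positive/flagged.
P(D) = 1/150
P(+|D) = 94/100 = 47/50
P(+|D') = 5/100 = 1/20
P(+) = P(+|D)P(D) + P(+|D')P(D')
     = \frac{47}{50} × \frac{1}{150} + \frac{1}{20} × \frac{149}{150}
     = \frac{839}{15000}
P(D|+) = P(+|D)P(D)/P(+) = \frac{94}{839}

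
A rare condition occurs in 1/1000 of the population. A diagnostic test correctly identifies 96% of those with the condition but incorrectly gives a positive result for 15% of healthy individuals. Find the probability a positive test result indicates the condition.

Let D = the rare event, + = positive/flagged.
P(D) = 1/1000
P(+|D) = 96/100 = 24/25
P(+|D') = 15/100 = 3/20
P(+) = P(+|D)P(D) + P(+|D')P(D')
     = \frac{24}{25} × \frac{1}{1000} + \frac{3}{20} × \frac{999}{1000}
     = \frac{15081}{100000}
P(D|+) = P(+|D)P(D)/P(+) = \frac{32}{5027}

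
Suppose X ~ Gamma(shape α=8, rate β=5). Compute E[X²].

Using the identity E[X²] = Var(X) + (E[X])²:
E[X] = \frac{8}{5}
Var(X) = \frac{8}{25}
E[X²] = \frac{8}{25} + (\frac{8}{5})²
= \frac{72}{25}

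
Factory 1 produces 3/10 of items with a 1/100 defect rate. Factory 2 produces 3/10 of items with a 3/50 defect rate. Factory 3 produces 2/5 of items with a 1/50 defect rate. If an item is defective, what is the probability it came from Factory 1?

Using Bayes' theorem:
P(F1) = 3/10, P(D|F1) = 1/100
P(F2) = 3/10, P(D|F2) = 3/50
P(F3) = 2/5, P(D|F3) = 1/50
P(D) = P(D|F1)P(F1) + P(D|F2)P(F2) + P(D|F3)P(F3)
     = \frac{29}{1000}
P(F1|D) = P(D|F1)P(F1) / P(D)
= \frac{3}{29}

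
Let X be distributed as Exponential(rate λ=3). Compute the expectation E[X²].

Using the identity E[X²] = Var(X) + (E[X])²:
E[X] = \frac{1}{3}
Var(X) = \frac{1}{9}
E[X²] = \frac{1}{9} + (\frac{1}{3})²
= \frac{2}{9}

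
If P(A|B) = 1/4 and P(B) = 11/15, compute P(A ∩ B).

By definition, P(A|B) = P(A ∩ B) / P(B)
So P(A ∩ B) = P(A|B) × P(B)
= 1/4 × 11/15
= 11/60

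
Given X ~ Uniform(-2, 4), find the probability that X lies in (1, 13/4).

P(1 < X < 13/4) = ∫_{1}^{13/4} f(x) dx
where f(x) = \frac{1}{6}
= \frac{3}{8}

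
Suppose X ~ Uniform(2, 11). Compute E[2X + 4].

For X ~ Uniform(2, 11):
E[X] = \frac{13}{2}
E[2X + 4] = 2 × E[X] + 4 = 17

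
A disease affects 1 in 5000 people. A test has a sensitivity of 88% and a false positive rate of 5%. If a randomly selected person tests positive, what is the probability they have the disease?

Let D = the rare event, + = positive/flagged.
P(D) = 1/5000
P(+|D) = 88/100 = 22/25
P(+|D') = 5/100 = 1/20
P(+) = P(+|D)P(D) + P(+|D')P(D')
     = \frac{22}{25} × \frac{1}{5000} + \frac{1}{20} × \frac{4999}{5000}
     = \frac{25083}{500000}
P(D|+) = P(+|D)P(D)/P(+) = \frac{88}{25083}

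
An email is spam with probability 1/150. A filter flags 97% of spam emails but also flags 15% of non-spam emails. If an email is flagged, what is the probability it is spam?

Let D = the rare event, + = positive/flagged.
P(D) = 1/150
P(+|D) = 97/100
P(+|D') = 15/100 = 3/20
P(+) = P(+|D)P(D) + P(+|D')P(D')
     = \frac{97}{100} × \frac{1}{150} + \frac{3}{20} × \frac{149}{150}
     = \frac{583}{3750}
P(D|+) = P(+|D)P(D)/P(+) = \frac{97}{2332}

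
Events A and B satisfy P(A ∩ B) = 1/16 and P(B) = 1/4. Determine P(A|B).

P(A|B) = P(A ∩ B) / P(B)
= (1/16) / (1/4)
= 1/4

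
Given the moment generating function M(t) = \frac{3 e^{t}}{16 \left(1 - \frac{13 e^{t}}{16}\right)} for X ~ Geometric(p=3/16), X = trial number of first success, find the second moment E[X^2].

To find E[X^2], compute M^(2)(0):
M^(1)(t) = \frac{3 e^{t}}{16 \left(1 - \frac{13 e^{t}}{16}\right)} + \frac{39 e^{2 t}}{256 \left(1 - \frac{13 e^{t}}{16}\right)^{2}}
M^(2)(t) = \frac{3 e^{t}}{16 \left(1 - \frac{13 e^{t}}{16}\right)} + \frac{117 e^{2 t}}{256 \left(1 - \frac{13 e^{t}}{16}\right)^{2}} + \frac{507 e^{3 t}}{2048 \left(1 - \frac{13 e^{t}}{16}\right)^{3}}
M^(2)(0) = \frac{464}{9}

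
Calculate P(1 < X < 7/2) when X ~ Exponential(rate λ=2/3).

P(1 < X < 7/2) = ∫_{1}^{7/2} f(x) dx
where f(x) = \frac{2 e^{- \frac{2 x}{3}}}{3}
= - \frac{1 - e^{\frac{5}{3}}}{e^{\frac{7}{3}}}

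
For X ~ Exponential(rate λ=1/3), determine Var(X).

For X ~ Exponential(rate λ=1/3):
Var(X) = 9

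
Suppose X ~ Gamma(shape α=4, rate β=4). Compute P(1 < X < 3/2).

P(1 < X < 3/2) = ∫_{1}^{3/2} f(x) dx
where f(x) = \frac{128 x^{3} e^{- 4 x}}{3}
= \frac{-183 + 71 e^{2}}{3 e^{6}}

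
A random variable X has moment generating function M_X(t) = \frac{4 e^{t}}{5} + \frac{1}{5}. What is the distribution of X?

The MGF M(t) = \frac{4 e^{t}}{5} + \frac{1}{5} is the standard form for the Bernoulli distribution.
Comparing with the known MGF formula identifies: Bernoulli(p=4/5)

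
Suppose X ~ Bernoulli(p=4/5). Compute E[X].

For X ~ Bernoulli(p=4/5), the expected value is:
E[X] = \frac{4}{5}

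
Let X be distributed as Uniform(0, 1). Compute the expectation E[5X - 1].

For X ~ Uniform(0, 1):
E[X] = \frac{1}{2}
E[5X - 1] = 5 × E[X] - 1 = \frac{3}{2}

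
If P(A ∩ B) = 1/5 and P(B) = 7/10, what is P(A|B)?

P(A|B) = P(A ∩ B) / P(B)
= (1/5) / (7/10)
= 2/7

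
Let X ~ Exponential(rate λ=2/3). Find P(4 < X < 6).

P(4 < X < 6) = ∫_{4}^{6} f(x) dx
where f(x) = \frac{2 e^{- \frac{2 x}{3}}}{3}
= - \frac{1}{e^{4}} + e^{- \frac{8}{3}}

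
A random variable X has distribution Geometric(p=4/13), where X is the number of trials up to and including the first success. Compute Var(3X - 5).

For X ~ Geometric(p=4/13), where X is the number of trials up to and including the first success:
Var(X) = \frac{117}{16}
Var(3X - 5) = (3)² × Var(X) = 9 × \frac{117}{16} = \frac{1053}{16}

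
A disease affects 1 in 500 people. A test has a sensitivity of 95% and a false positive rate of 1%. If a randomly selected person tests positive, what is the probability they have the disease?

Let D = the rare event, + = positive/flagged.
P(D) = 1/500
P(+|D) = 95/100 = 19/20
P(+|D') = 1/100
P(+) = P(+|D)P(D) + P(+|D')P(D')
     = \frac{19}{20} × \frac{1}{500} + \frac{1}{100} × \frac{499}{500}
     = \frac{297}{25000}
P(D|+) = P(+|D)P(D)/P(+) = \frac{95}{594}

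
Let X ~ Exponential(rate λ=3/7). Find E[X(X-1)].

E[X(X-1)] = E[X² - X] = E[X²] - E[X]
E[X] = \frac{7}{3}
E[X²] = Var(X) + (E[X])² = \frac{49}{9} + (\frac{7}{3})² = \frac{98}{9}
E[X(X-1)] = \frac{98}{9} - \frac{7}{3} = \frac{77}{9}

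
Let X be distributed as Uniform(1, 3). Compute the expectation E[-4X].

For X ~ Uniform(1, 3):
E[X] = 2
E[-4X] = -4 × E[X] + 0 = -8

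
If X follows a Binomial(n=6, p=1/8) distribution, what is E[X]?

For X ~ Binomial(n=6, p=1/8), the expected value is:
E[X] = \frac{3}{4}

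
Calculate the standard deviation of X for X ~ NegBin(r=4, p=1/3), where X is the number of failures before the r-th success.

For X ~ NegBin(r=4, p=1/3), where X is the number of failures before the r-th success:
Var(X) = 24
SD(X) = √(Var(X)) = √(24) = 2 \sqrt{6}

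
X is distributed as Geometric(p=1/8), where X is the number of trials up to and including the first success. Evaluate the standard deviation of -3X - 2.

For X ~ Geometric(p=1/8), where X is the number of trials up to and including the first success:
Var(X) = 56
SD(X) = √(Var(X)) = √(56) = 2 \sqrt{14}
SD(-3X - 2) = |-3| × SD(X) = 3 × 2 \sqrt{14} = 6 \sqrt{14}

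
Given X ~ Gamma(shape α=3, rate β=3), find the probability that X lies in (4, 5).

P(4 < X < 5) = ∫_{4}^{5} f(x) dx
where f(x) = \frac{27 x^{2} e^{- 3 x}}{2}
= \frac{-257 + 170 e^{3}}{2 e^{15}}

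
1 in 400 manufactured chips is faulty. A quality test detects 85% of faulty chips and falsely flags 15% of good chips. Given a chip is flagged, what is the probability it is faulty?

Let D = the rare event, + = positive/flagged.
P(D) = 1/400
P(+|D) = 85/100 = 17/20
P(+|D') = 15/100 = 3/20
P(+) = P(+|D)P(D) + P(+|D')P(D')
     = \frac{17}{20} × \frac{1}{400} + \frac{3}{20} × \frac{399}{400}
     = \frac{607}{4000}
P(D|+) = P(+|D)P(D)/P(+) = \frac{17}{1214}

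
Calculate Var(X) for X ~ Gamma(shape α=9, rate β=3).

For X ~ Gamma(shape α=9, rate β=3):
Var(X) = 1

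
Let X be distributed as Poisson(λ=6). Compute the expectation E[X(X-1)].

E[X(X-1)] = E[X² - X] = E[X²] - E[X]
E[X] = 6
E[X²] = Var(X) + (E[X])² = 6 + (6)² = 42
E[X(X-1)] = 42 - 6 = 36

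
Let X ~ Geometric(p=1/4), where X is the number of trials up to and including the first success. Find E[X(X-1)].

E[X(X-1)] = E[X² - X] = E[X²] - E[X]
E[X] = 4
E[X²] = Var(X) + (E[X])² = 12 + (4)² = 28
E[X(X-1)] = 28 - 4 = 24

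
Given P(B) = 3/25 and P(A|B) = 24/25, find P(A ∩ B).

By definition, P(A|B) = P(A ∩ B) / P(B)
So P(A ∩ B) = P(A|B) × P(B)
= 24/25 × 3/25
= 72/625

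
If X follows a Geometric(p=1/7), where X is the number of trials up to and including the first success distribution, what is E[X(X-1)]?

E[X(X-1)] = E[X² - X] = E[X²] - E[X]
E[X] = 7
E[X²] = Var(X) + (E[X])² = 42 + (7)² = 91
E[X(X-1)] = 91 - 7 = 84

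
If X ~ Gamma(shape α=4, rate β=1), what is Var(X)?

For X ~ Gamma(shape α=4, rate β=1):
Var(X) = 4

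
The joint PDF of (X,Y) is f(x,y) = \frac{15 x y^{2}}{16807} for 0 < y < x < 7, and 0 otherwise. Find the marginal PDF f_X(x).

f_X(x) = ∫_0^x \frac{15 x y^{2}}{16807} dy = \frac{5 x^{4}}{16807}
for 0 < x < 7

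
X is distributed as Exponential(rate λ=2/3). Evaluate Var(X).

For X ~ Exponential(rate λ=2/3):
Var(X) = \frac{9}{4}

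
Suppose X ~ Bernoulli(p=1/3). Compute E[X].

For X ~ Bernoulli(p=1/3), the expected value is:
E[X] = \frac{1}{3}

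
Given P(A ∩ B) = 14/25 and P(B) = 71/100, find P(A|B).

P(A|B) = P(A ∩ B) / P(B)
= (14/25) / (71/100)
= 56/71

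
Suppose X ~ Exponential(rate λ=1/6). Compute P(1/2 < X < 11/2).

P(1/2 < X < 11/2) = ∫_{1/2}^{11/2} f(x) dx
where f(x) = \frac{e^{- \frac{x}{6}}}{6}
= - \frac{1 - e^{\frac{5}{6}}}{e^{\frac{11}{12}}}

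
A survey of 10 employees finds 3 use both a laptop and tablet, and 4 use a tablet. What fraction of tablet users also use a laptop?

P(A ∩ B) = 3/10
P(B) = 4/10 = 2/5
P(A|B) = P(A ∩ B) / P(B) = (3/10) / (2/5) = 3/4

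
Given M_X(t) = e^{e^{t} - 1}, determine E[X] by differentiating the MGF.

To find E[X], compute M^(1)(0):
M^(1)(t) = e^{t} e^{e^{t} - 1}
M^(1)(0) = 1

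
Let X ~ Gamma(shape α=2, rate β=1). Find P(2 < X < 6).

P(2 < X < 6) = ∫_{2}^{6} f(x) dx
where f(x) = x e^{- x}
= \frac{-7 + 3 e^{4}}{e^{6}}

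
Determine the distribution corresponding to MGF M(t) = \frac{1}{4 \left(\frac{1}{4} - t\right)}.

The MGF M(t) = \frac{1}{4 \left(\frac{1}{4} - t\right)} is the standard form for the Exponential distribution.
Comparing with the known MGF formula identifies: Exponential(rate λ=1/4)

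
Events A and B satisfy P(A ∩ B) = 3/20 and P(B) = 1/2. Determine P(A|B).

P(A|B) = P(A ∩ B) / P(B)
= (3/20) / (1/2)
= 3/10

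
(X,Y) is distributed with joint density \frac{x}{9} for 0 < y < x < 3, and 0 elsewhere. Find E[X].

f_X(x) = ∫_0^x \frac{x}{9} dy = \frac{x^{2}}{9}
E[X] = ∫_0^3 x × (\frac{x^{2}}{9}) dx = \frac{9}{4}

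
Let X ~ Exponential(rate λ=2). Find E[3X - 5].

For X ~ Exponential(rate λ=2):
E[X] = \frac{1}{2}
E[3X - 5] = 3 × E[X] - 5 = - \frac{7}{2}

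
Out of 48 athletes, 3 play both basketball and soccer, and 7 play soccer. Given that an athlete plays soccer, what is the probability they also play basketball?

P(A ∩ B) = 3/48 = 1/16
P(B) = 7/48
P(A|B) = P(A ∩ B) / P(B) = (1/16) / (7/48) = 3/7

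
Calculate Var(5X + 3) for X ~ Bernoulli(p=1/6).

For X ~ Bernoulli(p=1/6):
Var(X) = \frac{5}{36}
Var(5X + 3) = (5)² × Var(X) = 25 × \frac{5}{36} = \frac{125}{36}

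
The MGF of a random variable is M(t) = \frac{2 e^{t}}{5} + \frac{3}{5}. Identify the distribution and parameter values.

The MGF M(t) = \frac{2 e^{t}}{5} + \frac{3}{5} is the standard form for the Bernoulli distribution.
Comparing with the known MGF formula identifies: Bernoulli(p=2/5)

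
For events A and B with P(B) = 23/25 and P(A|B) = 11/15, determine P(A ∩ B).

By definition, P(A|B) = P(A ∩ B) / P(B)
So P(A ∩ B) = P(A|B) × P(B)
= 11/15 × 23/25
= 253/375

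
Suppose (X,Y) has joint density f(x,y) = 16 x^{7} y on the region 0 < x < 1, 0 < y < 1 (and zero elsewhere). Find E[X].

E[X] = ∫_0^1 ∫_0^1 x × f(x,y) dy dx
= ∫_0^1 ∫_0^1 x × (16 x^{7} y) dy dx
= \frac{8}{9}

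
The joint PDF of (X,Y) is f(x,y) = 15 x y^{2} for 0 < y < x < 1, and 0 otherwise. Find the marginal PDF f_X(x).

f_X(x) = ∫_0^x 15 x y^{2} dy = 5 x^{4}
for 0 < x < 1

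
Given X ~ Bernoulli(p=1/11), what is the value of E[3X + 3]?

For X ~ Bernoulli(p=1/11):
E[X] = \frac{1}{11}
E[3X + 3] = 3 × E[X] + 3 = \frac{36}{11}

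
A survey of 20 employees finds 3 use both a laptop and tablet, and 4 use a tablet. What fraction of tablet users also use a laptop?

P(A ∩ B) = 3/20
P(B) = 4/20 = 1/5
P(A|B) = P(A ∩ B) / P(B) = (3/20) / (1/5) = 3/4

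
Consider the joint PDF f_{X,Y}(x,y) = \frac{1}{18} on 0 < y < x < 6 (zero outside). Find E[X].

f_X(x) = ∫_0^x \frac{1}{18} dy = \frac{x}{18}
E[X] = ∫_0^6 x × (\frac{x}{18}) dx = 4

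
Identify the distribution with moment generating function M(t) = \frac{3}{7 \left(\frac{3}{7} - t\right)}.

The MGF M(t) = \frac{3}{7 \left(\frac{3}{7} - t\right)} is the standard form for the Exponential distribution.
Comparing with the known MGF formula identifies: Exponential(rate λ=3/7)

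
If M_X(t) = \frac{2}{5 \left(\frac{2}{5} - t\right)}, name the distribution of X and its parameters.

The MGF M(t) = \frac{2}{5 \left(\frac{2}{5} - t\right)} is the standard form for the Exponential distribution.
Comparing with the known MGF formula identifies: Exponential(rate λ=2/5)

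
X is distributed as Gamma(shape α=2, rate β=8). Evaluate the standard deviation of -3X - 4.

For X ~ Gamma(shape α=2, rate β=8):
Var(X) = \frac{1}{32}
SD(X) = √(Var(X)) = √(\frac{1}{32}) = \frac{\sqrt{2}}{8}
SD(-3X - 4) = |-3| × SD(X) = 3 × \frac{\sqrt{2}}{8} = \frac{3 \sqrt{2}}{8}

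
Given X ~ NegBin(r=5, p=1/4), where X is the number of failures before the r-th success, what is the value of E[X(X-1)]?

E[X(X-1)] = E[X² - X] = E[X²] - E[X]
E[X] = 15
E[X²] = Var(X) + (E[X])² = 60 + (15)² = 285
E[X(X-1)] = 285 - 15 = 270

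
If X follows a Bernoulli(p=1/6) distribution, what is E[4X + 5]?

For X ~ Bernoulli(p=1/6):
E[X] = \frac{1}{6}
E[4X + 5] = 4 × E[X] + 5 = \frac{17}{3}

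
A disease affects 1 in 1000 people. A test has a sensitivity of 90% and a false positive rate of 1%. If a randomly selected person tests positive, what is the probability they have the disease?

Let D = the rare event, + = positive/flagged.
P(D) = 1/1000
P(+|D) = 90/100 = 9/10
P(+|D') = 1/100
P(+) = P(+|D)P(D) + P(+|D')P(D')
     = \frac{9}{10} × \frac{1}{1000} + \frac{1}{100} × \frac{999}{1000}
     = \frac{1089}{100000}
P(D|+) = P(+|D)P(D)/P(+) = \frac{10}{121}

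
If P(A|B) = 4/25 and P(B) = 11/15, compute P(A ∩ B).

By definition, P(A|B) = P(A ∩ B) / P(B)
So P(A ∩ B) = P(A|B) × P(B)
= 4/25 × 11/15
= 44/375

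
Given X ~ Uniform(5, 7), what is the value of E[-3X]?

For X ~ Uniform(5, 7):
E[X] = 6
E[-3X] = -3 × E[X] + 0 = -18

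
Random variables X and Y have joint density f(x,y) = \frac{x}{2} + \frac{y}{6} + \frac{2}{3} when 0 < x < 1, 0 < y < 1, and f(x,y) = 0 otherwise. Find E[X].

E[X] = ∫_0^1 ∫_0^1 x × f(x,y) dy dx
= ∫_0^1 ∫_0^1 x × (\frac{x}{2} + \frac{y}{6} + \frac{2}{3}) dy dx
= \frac{13}{24}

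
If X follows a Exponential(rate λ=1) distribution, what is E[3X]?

For X ~ Exponential(rate λ=1):
E[X] = 1
E[3X] = 3 × E[X] + 0 = 3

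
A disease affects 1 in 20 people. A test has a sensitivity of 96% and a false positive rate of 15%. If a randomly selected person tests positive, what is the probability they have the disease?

Let D = the rare event, + = positive/flagged.
P(D) = 1/20
P(+|D) = 96/100 = 24/25
P(+|D') = 15/100 = 3/20
P(+) = P(+|D)P(D) + P(+|D')P(D')
     = \frac{24}{25} × \frac{1}{20} + \frac{3}{20} × \frac{19}{20}
     = \frac{381}{2000}
P(D|+) = P(+|D)P(D)/P(+) = \frac{32}{127}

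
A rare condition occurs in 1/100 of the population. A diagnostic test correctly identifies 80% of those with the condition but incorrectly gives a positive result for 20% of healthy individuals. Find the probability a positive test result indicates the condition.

Let D = the rare event, + = positive/flagged.
P(D) = 1/100
P(+|D) = 80/100 = 4/5
P(+|D') = 20/100 = 1/5
P(+) = P(+|D)P(D) + P(+|D')P(D')
     = \frac{4}{5} × \frac{1}{100} + \frac{1}{5} × \frac{99}{100}
     = \frac{103}{500}
P(D|+) = P(+|D)P(D)/P(+) = \frac{4}{103}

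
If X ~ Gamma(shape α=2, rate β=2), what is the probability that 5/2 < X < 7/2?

P(5/2 < X < 7/2) = ∫_{5/2}^{7/2} f(x) dx
where f(x) = 4 x e^{- 2 x}
= \frac{2 \left(-4 + 3 e^{2}\right)}{e^{7}}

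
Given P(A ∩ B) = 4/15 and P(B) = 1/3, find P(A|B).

P(A|B) = P(A ∩ B) / P(B)
= (4/15) / (1/3)
= 4/5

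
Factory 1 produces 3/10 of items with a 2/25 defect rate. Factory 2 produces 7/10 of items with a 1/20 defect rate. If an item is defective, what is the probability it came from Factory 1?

Using Bayes' theorem:
P(F1) = 3/10, P(D|F1) = 2/25
P(F2) = 7/10, P(D|F2) = 1/20
P(D) = P(D|F1)P(F1) + P(D|F2)P(F2)
     = \frac{59}{1000}
P(F1|D) = P(D|F1)P(F1) / P(D)
= \frac{24}{59}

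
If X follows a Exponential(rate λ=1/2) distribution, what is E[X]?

For X ~ Exponential(rate λ=1/2), the expected value is:
E[X] = 2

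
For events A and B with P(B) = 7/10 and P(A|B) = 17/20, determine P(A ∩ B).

By definition, P(A|B) = P(A ∩ B) / P(B)
So P(A ∩ B) = P(A|B) × P(B)
= 17/20 × 7/10
= 119/200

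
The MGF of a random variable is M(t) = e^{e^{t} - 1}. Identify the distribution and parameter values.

The MGF M(t) = e^{e^{t} - 1} is the standard form for the Poisson distribution.
Comparing with the known MGF formula identifies: Poisson(λ=1)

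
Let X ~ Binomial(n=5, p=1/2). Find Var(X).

For X ~ Binomial(n=5, p=1/2):
Var(X) = \frac{5}{4}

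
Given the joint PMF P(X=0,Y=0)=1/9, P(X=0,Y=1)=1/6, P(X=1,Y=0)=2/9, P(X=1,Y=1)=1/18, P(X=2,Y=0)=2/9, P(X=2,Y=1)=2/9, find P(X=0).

P(X=0) = P(X=0,Y=0) + P(X=0,Y=1)
= 1/9 + 1/6
= 5/18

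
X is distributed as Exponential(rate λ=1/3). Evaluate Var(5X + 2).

For X ~ Exponential(rate λ=1/3):
Var(X) = 9
Var(5X + 2) = (5)² × Var(X) = 25 × 9 = 225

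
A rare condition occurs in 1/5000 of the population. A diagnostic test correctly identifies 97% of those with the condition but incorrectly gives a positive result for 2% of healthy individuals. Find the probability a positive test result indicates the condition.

Let D = the rare event, + = positive/flagged.
P(D) = 1/5000
P(+|D) = 97/100
P(+|D') = 2/100 = 1/50
P(+) = P(+|D)P(D) + P(+|D')P(D')
     = \frac{97}{100} × \frac{1}{5000} + \frac{1}{50} × \frac{4999}{5000}
     = \frac{2019}{100000}
P(D|+) = P(+|D)P(D)/P(+) = \frac{97}{10095}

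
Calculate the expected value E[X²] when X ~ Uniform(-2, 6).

Using the identity E[X²] = Var(X) + (E[X])²:
E[X] = 2
Var(X) = \frac{16}{3}
E[X²] = \frac{16}{3} + (2)²
= \frac{28}{3}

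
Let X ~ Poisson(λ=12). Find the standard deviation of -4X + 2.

For X ~ Poisson(λ=12):
Var(X) = 12
SD(X) = √(Var(X)) = √(12) = 2 \sqrt{3}
SD(-4X + 2) = |-4| × SD(X) = 4 × 2 \sqrt{3} = 8 \sqrt{3}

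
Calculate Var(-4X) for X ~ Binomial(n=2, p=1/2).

For X ~ Binomial(n=2, p=1/2):
Var(X) = \frac{1}{2}
Var(-4X) = (-4)² × Var(X) = 16 × \frac{1}{2} = 8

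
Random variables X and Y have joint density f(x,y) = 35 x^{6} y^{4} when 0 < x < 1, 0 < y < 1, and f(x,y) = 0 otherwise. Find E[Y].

E[Y] = ∫_0^1 ∫_0^1 y × f(x,y) dx dy
= \frac{5}{6}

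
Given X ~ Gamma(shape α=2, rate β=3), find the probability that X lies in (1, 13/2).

P(1 < X < 13/2) = ∫_{1}^{13/2} f(x) dx
where f(x) = 9 x e^{- 3 x}
= - \frac{41}{2 e^{\frac{39}{2}}} + \frac{4}{e^{3}}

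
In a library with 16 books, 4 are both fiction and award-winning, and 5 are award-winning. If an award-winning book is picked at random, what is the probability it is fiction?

P(A ∩ B) = 4/16 = 1/4
P(B) = 5/16
P(A|B) = P(A ∩ B) / P(B) = (1/4) / (5/16) = 4/5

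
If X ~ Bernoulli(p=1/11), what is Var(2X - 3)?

For X ~ Bernoulli(p=1/11):
Var(X) = \frac{10}{121}
Var(2X - 3) = (2)² × Var(X) = 4 × \frac{10}{121} = \frac{40}{121}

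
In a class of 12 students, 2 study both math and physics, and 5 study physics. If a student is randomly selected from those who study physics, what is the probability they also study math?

P(A ∩ B) = 2/12 = 1/6
P(B) = 5/12
P(A|B) = P(A ∩ B) / P(B) = (1/6) / (5/12) = 2/5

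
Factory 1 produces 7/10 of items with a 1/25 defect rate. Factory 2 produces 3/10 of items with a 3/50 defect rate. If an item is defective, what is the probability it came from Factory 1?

Using Bayes' theorem:
P(F1) = 7/10, P(D|F1) = 1/25
P(F2) = 3/10, P(D|F2) = 3/50
P(D) = P(D|F1)P(F1) + P(D|F2)P(F2)
     = \frac{23}{500}
P(F1|D) = P(D|F1)P(F1) / P(D)
= \frac{14}{23}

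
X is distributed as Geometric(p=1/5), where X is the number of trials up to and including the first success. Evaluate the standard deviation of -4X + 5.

For X ~ Geometric(p=1/5), where X is the number of trials up to and including the first success:
Var(X) = 20
SD(X) = √(Var(X)) = √(20) = 2 \sqrt{5}
SD(-4X + 5) = |-4| × SD(X) = 4 × 2 \sqrt{5} = 8 \sqrt{5}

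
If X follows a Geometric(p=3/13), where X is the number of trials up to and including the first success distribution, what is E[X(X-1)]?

E[X(X-1)] = E[X² - X] = E[X²] - E[X]
E[X] = \frac{13}{3}
E[X²] = Var(X) + (E[X])² = \frac{130}{9} + (\frac{13}{3})² = \frac{299}{9}
E[X(X-1)] = \frac{299}{9} - \frac{13}{3} = \frac{260}{9}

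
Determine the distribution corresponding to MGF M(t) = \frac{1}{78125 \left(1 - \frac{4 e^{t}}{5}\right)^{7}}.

The MGF M(t) = \frac{1}{78125 \left(1 - \frac{4 e^{t}}{5}\right)^{7}} is the standard form for the NegativeBinomial distribution.
Comparing with the known MGF formula identifies: NegBin(r=7, p=1/5), X = failures before r-th success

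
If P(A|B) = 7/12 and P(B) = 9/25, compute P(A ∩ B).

By definition, P(A|B) = P(A ∩ B) / P(B)
So P(A ∩ B) = P(A|B) × P(B)
= 7/12 × 9/25
= 21/100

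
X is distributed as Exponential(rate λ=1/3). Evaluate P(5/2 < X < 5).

P(5/2 < X < 5) = ∫_{5/2}^{5} f(x) dx
where f(x) = \frac{e^{- \frac{x}{3}}}{3}
= - \frac{1}{e^{\frac{5}{3}}} + e^{- \frac{5}{6}}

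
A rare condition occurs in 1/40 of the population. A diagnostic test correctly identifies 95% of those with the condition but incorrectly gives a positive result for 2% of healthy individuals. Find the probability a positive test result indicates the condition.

Let D = the rare event, + = positive/flagged.
P(D) = 1/40
P(+|D) = 95/100 = 19/20
P(+|D') = 2/100 = 1/50
P(+) = P(+|D)P(D) + P(+|D')P(D')
     = \frac{19}{20} × \frac{1}{40} + \frac{1}{50} × \frac{39}{40}
     = \frac{173}{4000}
P(D|+) = P(+|D)P(D)/P(+) = \frac{95}{173}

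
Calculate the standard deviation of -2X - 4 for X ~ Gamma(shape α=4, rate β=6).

For X ~ Gamma(shape α=4, rate β=6):
Var(X) = \frac{1}{9}
SD(X) = √(Var(X)) = √(\frac{1}{9}) = \frac{1}{3}
SD(-2X - 4) = |-2| × SD(X) = 2 × \frac{1}{3} = \frac{2}{3}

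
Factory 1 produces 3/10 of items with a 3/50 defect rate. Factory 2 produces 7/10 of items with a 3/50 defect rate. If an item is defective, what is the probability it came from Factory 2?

Using Bayes' theorem:
P(F1) = 3/10, P(D|F1) = 3/50
P(F2) = 7/10, P(D|F2) = 3/50
P(D) = P(D|F1)P(F1) + P(D|F2)P(F2)
     = \frac{3}{50}
P(F2|D) = P(D|F2)P(F2) / P(D)
= \frac{7}{10}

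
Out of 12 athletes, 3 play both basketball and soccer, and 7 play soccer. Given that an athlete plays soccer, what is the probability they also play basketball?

P(A ∩ B) = 3/12 = 1/4
P(B) = 7/12
P(A|B) = P(A ∩ B) / P(B) = (1/4) / (7/12) = 3/7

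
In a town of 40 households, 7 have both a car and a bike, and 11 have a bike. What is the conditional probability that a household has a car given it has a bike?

P(A ∩ B) = 7/40
P(B) = 11/40
P(A|B) = P(A ∩ B) / P(B) = (7/40) / (11/40) = 7/11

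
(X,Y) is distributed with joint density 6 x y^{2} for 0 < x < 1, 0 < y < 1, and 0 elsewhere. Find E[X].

E[X] = ∫_0^1 ∫_0^1 x × f(x,y) dy dx
= ∫_0^1 ∫_0^1 x × (6 x y^{2}) dy dx
= \frac{2}{3}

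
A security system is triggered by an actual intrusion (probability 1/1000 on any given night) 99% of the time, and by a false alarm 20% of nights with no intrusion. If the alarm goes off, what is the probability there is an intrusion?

Let D = the rare event, + = positive/flagged.
P(D) = 1/1000
P(+|D) = 99/100
P(+|D') = 20/100 = 1/5
P(+) = P(+|D)P(D) + P(+|D')P(D')
     = \frac{99}{100} × \frac{1}{1000} + \frac{1}{5} × \frac{999}{1000}
     = \frac{20079}{100000}
P(D|+) = P(+|D)P(D)/P(+) = \frac{11}{2231}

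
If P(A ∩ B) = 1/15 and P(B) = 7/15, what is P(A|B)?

P(A|B) = P(A ∩ B) / P(B)
= (1/15) / (7/15)
= 1/7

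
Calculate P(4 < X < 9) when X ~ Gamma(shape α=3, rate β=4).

P(4 < X < 9) = ∫_{4}^{9} f(x) dx
where f(x) = 32 x^{2} e^{- 4 x}
= \frac{5 \left(-137 + 29 e^{20}\right)}{e^{36}}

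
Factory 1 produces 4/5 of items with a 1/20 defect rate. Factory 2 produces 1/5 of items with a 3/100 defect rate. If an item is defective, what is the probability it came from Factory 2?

Using Bayes' theorem:
P(F1) = 4/5, P(D|F1) = 1/20
P(F2) = 1/5, P(D|F2) = 3/100
P(D) = P(D|F1)P(F1) + P(D|F2)P(F2)
     = \frac{23}{500}
P(F2|D) = P(D|F2)P(F2) / P(D)
= \frac{3}{23}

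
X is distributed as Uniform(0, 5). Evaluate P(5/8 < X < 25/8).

P(5/8 < X < 25/8) = ∫_{5/8}^{25/8} f(x) dx
where f(x) = \frac{1}{5}
= \frac{1}{2}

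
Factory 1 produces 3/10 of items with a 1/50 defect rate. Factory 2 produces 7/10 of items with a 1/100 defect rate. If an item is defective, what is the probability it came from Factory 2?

Using Bayes' theorem:
P(F1) = 3/10, P(D|F1) = 1/50
P(F2) = 7/10, P(D|F2) = 1/100
P(D) = P(D|F1)P(F1) + P(D|F2)P(F2)
     = \frac{13}{1000}
P(F2|D) = P(D|F2)P(F2) / P(D)
= \frac{7}{13}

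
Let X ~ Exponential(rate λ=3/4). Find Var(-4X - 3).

For X ~ Exponential(rate λ=3/4):
Var(X) = \frac{16}{9}
Var(-4X - 3) = (-4)² × Var(X) = 16 × \frac{16}{9} = \frac{256}{9}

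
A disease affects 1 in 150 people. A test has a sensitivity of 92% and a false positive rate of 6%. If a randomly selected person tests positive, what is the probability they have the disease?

Let D = the rare event, + = positive/flagged.
P(D) = 1/150
P(+|D) = 92/100 = 23/25
P(+|D') = 6/100 = 3/50
P(+) = P(+|D)P(D) + P(+|D')P(D')
     = \frac{23}{25} × \frac{1}{150} + \frac{3}{50} × \frac{149}{150}
     = \frac{493}{7500}
P(D|+) = P(+|D)P(D)/P(+) = \frac{46}{493}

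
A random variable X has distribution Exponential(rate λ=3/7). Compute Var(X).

For X ~ Exponential(rate λ=3/7):
Var(X) = \frac{49}{9}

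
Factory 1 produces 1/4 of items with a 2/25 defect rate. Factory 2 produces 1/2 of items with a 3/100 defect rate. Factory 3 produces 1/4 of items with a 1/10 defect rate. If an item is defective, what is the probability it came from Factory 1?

Using Bayes' theorem:
P(F1) = 1/4, P(D|F1) = 2/25
P(F2) = 1/2, P(D|F2) = 3/100
P(F3) = 1/4, P(D|F3) = 1/10
P(D) = P(D|F1)P(F1) + P(D|F2)P(F2) + P(D|F3)P(F3)
     = \frac{3}{50}
P(F1|D) = P(D|F1)P(F1) / P(D)
= \frac{1}{3}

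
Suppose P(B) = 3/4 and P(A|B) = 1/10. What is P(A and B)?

By definition, P(A|B) = P(A ∩ B) / P(B)
So P(A ∩ B) = P(A|B) × P(B)
= 1/10 × 3/4
= 3/40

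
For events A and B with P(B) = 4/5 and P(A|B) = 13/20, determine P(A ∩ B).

By definition, P(A|B) = P(A ∩ B) / P(B)
So P(A ∩ B) = P(A|B) × P(B)
= 13/20 × 4/5
= 13/25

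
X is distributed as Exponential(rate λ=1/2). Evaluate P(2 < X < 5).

P(2 < X < 5) = ∫_{2}^{5} f(x) dx
where f(x) = \frac{e^{- \frac{x}{2}}}{2}
= - \frac{1}{e^{\frac{5}{2}}} + e^{-1}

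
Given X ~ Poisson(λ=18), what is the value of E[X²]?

Using the identity E[X²] = Var(X) + (E[X])²:
E[X] = 18
Var(X) = 18
E[X²] = 18 + (18)²
= 342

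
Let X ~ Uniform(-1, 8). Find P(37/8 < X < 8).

P(37/8 < X < 8) = ∫_{37/8}^{8} f(x) dx
where f(x) = \frac{1}{9}
= \frac{3}{8}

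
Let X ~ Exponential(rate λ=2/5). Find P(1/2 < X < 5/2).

P(1/2 < X < 5/2) = ∫_{1/2}^{5/2} f(x) dx
where f(x) = \frac{2 e^{- \frac{2 x}{5}}}{5}
= - \frac{1}{e} + e^{- \frac{1}{5}}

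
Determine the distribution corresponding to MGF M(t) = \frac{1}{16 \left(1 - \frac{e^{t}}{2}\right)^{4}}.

The MGF M(t) = \frac{1}{16 \left(1 - \frac{e^{t}}{2}\right)^{4}} is the standard form for the NegativeBinomial distribution.
Comparing with the known MGF formula identifies: NegBin(r=4, p=1/2), X = failures before r-th success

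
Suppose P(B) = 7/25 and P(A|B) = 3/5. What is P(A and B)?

By definition, P(A|B) = P(A ∩ B) / P(B)
So P(A ∩ B) = P(A|B) × P(B)
= 3/5 × 7/25
= 21/125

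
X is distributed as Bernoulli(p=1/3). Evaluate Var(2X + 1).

For X ~ Bernoulli(p=1/3):
Var(X) = \frac{2}{9}
Var(2X + 1) = (2)² × Var(X) = 4 × \frac{2}{9} = \frac{8}{9}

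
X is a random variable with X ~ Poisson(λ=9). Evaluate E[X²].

Using the identity E[X²] = Var(X) + (E[X])²:
E[X] = 9
Var(X) = 9
E[X²] = 9 + (9)²
= 90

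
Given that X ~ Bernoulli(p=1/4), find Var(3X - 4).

For X ~ Bernoulli(p=1/4):
Var(X) = \frac{3}{16}
Var(3X - 4) = (3)² × Var(X) = 9 × \frac{3}{16} = \frac{27}{16}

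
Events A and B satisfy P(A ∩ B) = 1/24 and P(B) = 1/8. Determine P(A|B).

P(A|B) = P(A ∩ B) / P(B)
= (1/24) / (1/8)
= 1/3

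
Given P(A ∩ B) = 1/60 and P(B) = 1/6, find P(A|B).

P(A|B) = P(A ∩ B) / P(B)
= (1/60) / (1/6)
= 1/10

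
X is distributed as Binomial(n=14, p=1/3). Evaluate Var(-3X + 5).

For X ~ Binomial(n=14, p=1/3):
Var(X) = \frac{28}{9}
Var(-3X + 5) = (-3)² × Var(X) = 9 × \frac{28}{9} = 28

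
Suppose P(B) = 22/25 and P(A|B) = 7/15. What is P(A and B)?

By definition, P(A|B) = P(A ∩ B) / P(B)
So P(A ∩ B) = P(A|B) × P(B)
= 7/15 × 22/25
= 154/375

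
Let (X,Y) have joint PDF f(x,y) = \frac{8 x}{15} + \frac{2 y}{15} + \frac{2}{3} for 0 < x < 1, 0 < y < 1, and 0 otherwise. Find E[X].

E[X] = ∫_0^1 ∫_0^1 x × f(x,y) dy dx
= ∫_0^1 ∫_0^1 x × (\frac{8 x}{15} + \frac{2 y}{15} + \frac{2}{3}) dy dx
= \frac{49}{90}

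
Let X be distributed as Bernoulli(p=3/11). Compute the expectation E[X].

For X ~ Bernoulli(p=3/11), the expected value is:
E[X] = \frac{3}{11}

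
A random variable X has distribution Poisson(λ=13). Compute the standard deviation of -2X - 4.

For X ~ Poisson(λ=13):
Var(X) = 13
SD(X) = √(Var(X)) = √(13) = \sqrt{13}
SD(-2X - 4) = |-2| × SD(X) = 2 × \sqrt{13} = 2 \sqrt{13}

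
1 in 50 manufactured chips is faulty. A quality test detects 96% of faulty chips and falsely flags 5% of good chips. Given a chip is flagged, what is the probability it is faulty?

Let D = the rare event, + = positive/flagged.
P(D) = 1/50
P(+|D) = 96/100 = 24/25
P(+|D') = 5/100 = 1/20
P(+) = P(+|D)P(D) + P(+|D')P(D')
     = \frac{24}{25} × \frac{1}{50} + \frac{1}{20} × \frac{49}{50}
     = \frac{341}{5000}
P(D|+) = P(+|D)P(D)/P(+) = \frac{96}{341}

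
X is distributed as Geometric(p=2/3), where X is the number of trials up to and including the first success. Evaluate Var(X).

For X ~ Geometric(p=2/3), where X is the number of trials up to and including the first success:
Var(X) = \frac{3}{4}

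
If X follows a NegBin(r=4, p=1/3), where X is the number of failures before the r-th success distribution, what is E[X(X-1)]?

E[X(X-1)] = E[X² - X] = E[X²] - E[X]
E[X] = 8
E[X²] = Var(X) + (E[X])² = 24 + (8)² = 88
E[X(X-1)] = 88 - 8 = 80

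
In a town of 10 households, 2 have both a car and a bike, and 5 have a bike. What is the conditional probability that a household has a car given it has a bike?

P(A ∩ B) = 2/10 = 1/5
P(B) = 5/10 = 1/2
P(A|B) = P(A ∩ B) / P(B) = (1/5) / (1/2) = 2/5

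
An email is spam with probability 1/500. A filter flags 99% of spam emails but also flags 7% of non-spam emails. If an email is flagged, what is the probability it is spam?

Let D = the rare event, + = positive/flagged.
P(D) = 1/500
P(+|D) = 99/100
P(+|D') = 7/100
P(+) = P(+|D)P(D) + P(+|D')P(D')
     = \frac{99}{100} × \frac{1}{500} + \frac{7}{100} × \frac{499}{500}
     = \frac{449}{6250}
P(D|+) = P(+|D)P(D)/P(+) = \frac{99}{3592}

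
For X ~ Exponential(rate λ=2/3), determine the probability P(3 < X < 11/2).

P(3 < X < 11/2) = ∫_{3}^{11/2} f(x) dx
where f(x) = \frac{2 e^{- \frac{2 x}{3}}}{3}
= - \frac{1}{e^{\frac{11}{3}}} + e^{-2}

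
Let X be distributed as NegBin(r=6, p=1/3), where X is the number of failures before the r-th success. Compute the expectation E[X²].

Using the identity E[X²] = Var(X) + (E[X])²:
E[X] = 12
Var(X) = 36
E[X²] = 36 + (12)²
= 180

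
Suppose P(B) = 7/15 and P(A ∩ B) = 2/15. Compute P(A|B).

P(A|B) = P(A ∩ B) / P(B)
= (2/15) / (7/15)
= 2/7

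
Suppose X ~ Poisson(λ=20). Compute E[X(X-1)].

E[X(X-1)] = E[X² - X] = E[X²] - E[X]
E[X] = 20
E[X²] = Var(X) + (E[X])² = 20 + (20)² = 420
E[X(X-1)] = 420 - 20 = 400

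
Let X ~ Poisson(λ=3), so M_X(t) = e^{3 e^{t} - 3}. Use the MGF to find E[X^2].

To find E[X^2], compute M^(2)(0):
M^(1)(t) = 3 e^{t} e^{3 e^{t} - 3}
M^(2)(t) = 9 e^{2 t} e^{3 e^{t} - 3} + 3 e^{t} e^{3 e^{t} - 3}
M^(2)(0) = 12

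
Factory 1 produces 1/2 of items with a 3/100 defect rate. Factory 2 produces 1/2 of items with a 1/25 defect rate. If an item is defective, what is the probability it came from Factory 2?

Using Bayes' theorem:
P(F1) = 1/2, P(D|F1) = 3/100
P(F2) = 1/2, P(D|F2) = 1/25
P(D) = P(D|F1)P(F1) + P(D|F2)P(F2)
     = \frac{7}{200}
P(F2|D) = P(D|F2)P(F2) / P(D)
= \frac{4}{7}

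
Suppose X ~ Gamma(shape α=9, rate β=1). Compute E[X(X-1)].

E[X(X-1)] = E[X² - X] = E[X²] - E[X]
E[X] = 9
E[X²] = Var(X) + (E[X])² = 9 + (9)² = 90
E[X(X-1)] = 90 - 9 = 81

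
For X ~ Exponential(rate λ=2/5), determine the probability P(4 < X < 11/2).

P(4 < X < 11/2) = ∫_{4}^{11/2} f(x) dx
where f(x) = \frac{2 e^{- \frac{2 x}{5}}}{5}
= - \frac{1 - e^{\frac{3}{5}}}{e^{\frac{11}{5}}}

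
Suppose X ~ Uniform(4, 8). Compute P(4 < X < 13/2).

P(4 < X < 13/2) = ∫_{4}^{13/2} f(x) dx
where f(x) = \frac{1}{4}
= \frac{5}{8}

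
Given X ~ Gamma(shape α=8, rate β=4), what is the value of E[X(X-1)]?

E[X(X-1)] = E[X² - X] = E[X²] - E[X]
E[X] = 2
E[X²] = Var(X) + (E[X])² = \frac{1}{2} + (2)² = \frac{9}{2}
E[X(X-1)] = \frac{9}{2} - 2 = \frac{5}{2}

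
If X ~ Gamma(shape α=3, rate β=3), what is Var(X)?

For X ~ Gamma(shape α=3, rate β=3):
Var(X) = \frac{1}{3}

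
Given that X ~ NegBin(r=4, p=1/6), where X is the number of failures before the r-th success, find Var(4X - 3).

For X ~ NegBin(r=4, p=1/6), where X is the number of failures before the r-th success:
Var(X) = 120
Var(4X - 3) = (4)² × Var(X) = 16 × 120 = 1920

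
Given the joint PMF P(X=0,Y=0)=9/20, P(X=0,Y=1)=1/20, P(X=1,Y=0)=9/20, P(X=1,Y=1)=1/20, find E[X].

First find marginal of X:
P(X=0) = 1/2
P(X=1) = 1/2
E[X] = 0 × 1/2 + 1 × 1/2 = 1/2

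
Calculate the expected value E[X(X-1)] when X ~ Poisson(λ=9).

E[X(X-1)] = E[X² - X] = E[X²] - E[X]
E[X] = 9
E[X²] = Var(X) + (E[X])² = 9 + (9)² = 90
E[X(X-1)] = 90 - 9 = 81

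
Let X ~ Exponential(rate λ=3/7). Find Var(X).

For X ~ Exponential(rate λ=3/7):
Var(X) = \frac{49}{9}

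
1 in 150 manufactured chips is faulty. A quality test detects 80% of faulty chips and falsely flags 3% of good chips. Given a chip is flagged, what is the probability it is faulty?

Let D = the rare event, + = positive/flagged.
P(D) = 1/150
P(+|D) = 80/100 = 4/5
P(+|D') = 3/100
P(+) = P(+|D)P(D) + P(+|D')P(D')
     = \frac{4}{5} × \frac{1}{150} + \frac{3}{100} × \frac{149}{150}
     = \frac{527}{15000}
P(D|+) = P(+|D)P(D)/P(+) = \frac{80}{527}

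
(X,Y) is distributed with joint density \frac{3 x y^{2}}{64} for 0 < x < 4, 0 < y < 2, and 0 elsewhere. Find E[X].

f_X(x) = ∫_0^2 \frac{3 x y^{2}}{64} dy = \frac{x}{8}
E[X] = ∫_0^4 x × (\frac{x}{8}) dx = \frac{8}{3}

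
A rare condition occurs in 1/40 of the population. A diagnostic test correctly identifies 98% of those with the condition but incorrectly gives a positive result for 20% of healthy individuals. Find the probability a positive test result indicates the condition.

Let D = the rare event, + = positive/flagged.
P(D) = 1/40
P(+|D) = 98/100 = 49/50
P(+|D') = 20/100 = 1/5
P(+) = P(+|D)P(D) + P(+|D')P(D')
     = \frac{49}{50} × \frac{1}{40} + \frac{1}{5} × \frac{39}{40}
     = \frac{439}{2000}
P(D|+) = P(+|D)P(D)/P(+) = \frac{49}{439}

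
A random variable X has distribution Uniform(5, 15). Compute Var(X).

For X ~ Uniform(5, 15):
Var(X) = \frac{25}{3}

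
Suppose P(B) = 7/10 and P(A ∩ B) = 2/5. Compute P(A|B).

P(A|B) = P(A ∩ B) / P(B)
= (2/5) / (7/10)
= 4/7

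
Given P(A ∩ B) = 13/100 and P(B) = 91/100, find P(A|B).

P(A|B) = P(A ∩ B) / P(B)
= (13/100) / (91/100)
= 1/7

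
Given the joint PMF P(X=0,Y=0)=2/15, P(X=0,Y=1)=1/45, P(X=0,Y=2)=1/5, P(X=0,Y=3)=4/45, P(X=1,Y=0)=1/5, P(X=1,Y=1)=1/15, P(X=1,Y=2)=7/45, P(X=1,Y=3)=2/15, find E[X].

First find marginal of X:
P(X=0) = 4/9
P(X=1) = 5/9
E[X] = 0 × 4/9 + 1 × 5/9 = 5/9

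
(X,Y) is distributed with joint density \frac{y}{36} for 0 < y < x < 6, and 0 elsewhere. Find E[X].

f_X(x) = ∫_0^x \frac{y}{36} dy = \frac{x^{2}}{72}
E[X] = ∫_0^6 x × (\frac{x^{2}}{72}) dx = \frac{9}{2}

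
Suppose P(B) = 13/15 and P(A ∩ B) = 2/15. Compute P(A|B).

P(A|B) = P(A ∩ B) / P(B)
= (2/15) / (13/15)
= 2/13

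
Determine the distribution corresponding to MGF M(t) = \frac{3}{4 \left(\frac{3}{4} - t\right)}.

The MGF M(t) = \frac{3}{4 \left(\frac{3}{4} - t\right)} is the standard form for the Exponential distribution.
Comparing with the known MGF formula identifies: Exponential(rate λ=3/4)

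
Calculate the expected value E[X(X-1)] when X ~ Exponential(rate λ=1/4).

E[X(X-1)] = E[X² - X] = E[X²] - E[X]
E[X] = 4
E[X²] = Var(X) + (E[X])² = 16 + (4)² = 32
E[X(X-1)] = 32 - 4 = 28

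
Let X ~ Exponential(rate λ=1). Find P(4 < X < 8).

P(4 < X < 8) = ∫_{4}^{8} f(x) dx
where f(x) = e^{- x}
= - \frac{1 - e^{4}}{e^{8}}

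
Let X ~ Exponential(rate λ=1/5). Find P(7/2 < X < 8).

P(7/2 < X < 8) = ∫_{7/2}^{8} f(x) dx
where f(x) = \frac{e^{- \frac{x}{5}}}{5}
= - \frac{1}{e^{\frac{8}{5}}} + e^{- \frac{7}{10}}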